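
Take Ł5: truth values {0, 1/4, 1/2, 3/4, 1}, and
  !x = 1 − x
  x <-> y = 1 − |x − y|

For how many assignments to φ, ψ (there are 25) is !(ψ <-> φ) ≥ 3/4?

value 1: 2 assignments (counts)
value 3/4: 4 assignments (counts)
value 1/2: 6 assignments
value 1/4: 8 assignments
value 0: 5 assignments
So 6 of the 25 assignments meet the threshold.

6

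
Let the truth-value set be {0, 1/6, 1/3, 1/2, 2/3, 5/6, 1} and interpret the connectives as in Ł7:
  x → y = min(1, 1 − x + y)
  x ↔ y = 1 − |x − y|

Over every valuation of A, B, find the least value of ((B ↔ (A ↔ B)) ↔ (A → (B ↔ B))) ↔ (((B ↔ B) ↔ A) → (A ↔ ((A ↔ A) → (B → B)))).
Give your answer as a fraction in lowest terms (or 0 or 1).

0

Take A = 0, B = 0:
A ↔ B = 0 ↔ 0 = 1
B ↔ (A ↔ B) = 0 ↔ 1 = 0
B ↔ B = 0 ↔ 0 = 1
A → (B ↔ B) = 0 → 1 = 1
(B ↔ (A ↔ B)) ↔ (A → (B ↔ B)) = 0 ↔ 1 = 0
B ↔ B = 0 ↔ 0 = 1
(B ↔ B) ↔ A = 1 ↔ 0 = 0
A ↔ A = 0 ↔ 0 = 1
B → B = 0 → 0 = 1
(A ↔ A) → (B → B) = 1 → 1 = 1
A ↔ ((A ↔ A) → (B → B)) = 0 ↔ 1 = 0
((B ↔ B) ↔ A) → (A ↔ ((A ↔ A) → (B → B))) = 0 → 0 = 1
((B ↔ (A ↔ B)) ↔ (A → (B ↔ B))) ↔ (((B ↔ B) ↔ A) → (A ↔ ((A ↔ A) → (B → B)))) = 0 ↔ 1 = 0
No assignment yields a value below 0, so this is the minimum.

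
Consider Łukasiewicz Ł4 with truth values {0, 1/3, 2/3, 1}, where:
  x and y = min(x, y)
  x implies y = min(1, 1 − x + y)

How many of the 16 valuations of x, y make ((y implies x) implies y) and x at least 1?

1

x = 0, y = 0 ↦ 0  <
x = 0, y = 1/3 ↦ 0  <
x = 0, y = 2/3 ↦ 0  <
x = 0, y = 1 ↦ 0  <
x = 1/3, y = 0 ↦ 0  <
x = 1/3, y = 1/3 ↦ 1/3  <
x = 1/3, y = 2/3 ↦ 1/3  <
x = 1/3, y = 1 ↦ 1/3  <
x = 2/3, y = 0 ↦ 0  <
x = 2/3, y = 1/3 ↦ 1/3  <
x = 2/3, y = 2/3 ↦ 2/3  <
x = 2/3, y = 1 ↦ 2/3  <
x = 1, y = 0 ↦ 0  <
x = 1, y = 1/3 ↦ 1/3  <
x = 1, y = 2/3 ↦ 2/3  <
x = 1, y = 1 ↦ 1  ≥
So 1 of the 16 assignments meets the threshold.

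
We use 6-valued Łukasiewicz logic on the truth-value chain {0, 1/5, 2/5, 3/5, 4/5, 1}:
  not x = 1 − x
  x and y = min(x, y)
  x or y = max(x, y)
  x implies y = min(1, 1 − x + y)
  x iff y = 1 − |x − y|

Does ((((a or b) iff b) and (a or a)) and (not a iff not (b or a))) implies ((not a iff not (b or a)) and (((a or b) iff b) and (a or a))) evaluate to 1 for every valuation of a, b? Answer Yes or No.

At a = 1, b = 1/5, for instance:
a or b = 1 or 1/5 = 1
(a or b) iff b = 1 iff 1/5 = 1/5
a or a = 1 or 1 = 1
((a or b) iff b) and (a or a) = 1/5 and 1 = 1/5
not a = not 1 = 0
b or a = 1/5 or 1 = 1
not (b or a) = not 1 = 0
not a iff not (b or a) = 0 iff 0 = 1
(((a or b) iff b) and (a or a)) and (not a iff not (b or a)) = 1/5 and 1 = 1/5
(not a iff not (b or a)) and (((a or b) iff b) and (a or a)) = 1 and 1/5 = 1/5
((((a or b) iff b) and (a or a)) and (not a iff not (b or a))) implies ((not a iff not (b or a)) and (((a or b) iff b) and (a or a))) = 1/5 implies 1/5 = 1
and checking the remaining 35 assignments likewise gives ≥ 1 in every case.

Yes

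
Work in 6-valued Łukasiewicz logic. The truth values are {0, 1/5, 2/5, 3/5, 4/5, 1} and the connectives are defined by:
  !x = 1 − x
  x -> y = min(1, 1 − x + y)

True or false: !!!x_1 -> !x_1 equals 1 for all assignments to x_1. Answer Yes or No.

Yes

x_1 = 0 ↦ 1
x_1 = 1/5 ↦ 1
x_1 = 2/5 ↦ 1
x_1 = 3/5 ↦ 1
x_1 = 4/5 ↦ 1
x_1 = 1 ↦ 1
Every assignment gives a value ≥ 1.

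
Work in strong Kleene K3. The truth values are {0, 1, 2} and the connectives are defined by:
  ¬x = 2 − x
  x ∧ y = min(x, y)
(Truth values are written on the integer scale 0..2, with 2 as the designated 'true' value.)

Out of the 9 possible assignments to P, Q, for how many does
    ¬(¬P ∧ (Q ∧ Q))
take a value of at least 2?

5

P = 0, Q = 0 ↦ 2  ≥
P = 0, Q = 1 ↦ 1  <
P = 0, Q = 2 ↦ 0  <
P = 1, Q = 0 ↦ 2  ≥
P = 1, Q = 1 ↦ 1  <
P = 1, Q = 2 ↦ 1  <
P = 2, Q = 0 ↦ 2  ≥
P = 2, Q = 1 ↦ 2  ≥
P = 2, Q = 2 ↦ 2  ≥
So 5 of the 9 assignments meet the threshold.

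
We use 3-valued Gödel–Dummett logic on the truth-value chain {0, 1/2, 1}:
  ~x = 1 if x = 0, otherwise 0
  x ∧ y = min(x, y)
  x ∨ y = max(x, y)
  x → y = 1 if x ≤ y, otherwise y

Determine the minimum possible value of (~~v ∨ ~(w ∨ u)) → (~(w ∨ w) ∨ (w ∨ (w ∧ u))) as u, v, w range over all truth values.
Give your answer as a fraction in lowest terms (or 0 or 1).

1/2

Take u = 0, v = 1/2, w = 1/2:
~v = ~1/2 = 0
~~v = ~0 = 1
w ∨ u = 1/2 ∨ 0 = 1/2
~(w ∨ u) = ~1/2 = 0
~~v ∨ ~(w ∨ u) = 1 ∨ 0 = 1
w ∨ w = 1/2 ∨ 1/2 = 1/2
~(w ∨ w) = ~1/2 = 0
w ∧ u = 1/2 ∧ 0 = 0
w ∨ (w ∧ u) = 1/2 ∨ 0 = 1/2
~(w ∨ w) ∨ (w ∨ (w ∧ u)) = 0 ∨ 1/2 = 1/2
(~~v ∨ ~(w ∨ u)) → (~(w ∨ w) ∨ (w ∨ (w ∧ u))) = 1 → 1/2 = 1/2
No assignment yields a value below 1/2, so this is the minimum.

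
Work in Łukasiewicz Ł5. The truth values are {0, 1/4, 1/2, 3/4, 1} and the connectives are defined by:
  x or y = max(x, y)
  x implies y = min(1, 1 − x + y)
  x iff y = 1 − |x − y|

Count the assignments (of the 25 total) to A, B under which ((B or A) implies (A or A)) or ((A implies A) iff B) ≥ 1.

value 1: 19 assignments (counts)
value 3/4: 5 assignments
value 1/2: 1 assignment
So 19 of the 25 assignments meet the threshold.

19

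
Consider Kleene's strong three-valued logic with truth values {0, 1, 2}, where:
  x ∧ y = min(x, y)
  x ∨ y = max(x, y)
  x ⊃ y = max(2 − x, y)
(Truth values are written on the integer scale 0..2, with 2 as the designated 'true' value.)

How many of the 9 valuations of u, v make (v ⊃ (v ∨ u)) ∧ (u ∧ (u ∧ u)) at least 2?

3

u = 0, v = 0 ↦ 0  <
u = 0, v = 1 ↦ 0  <
u = 0, v = 2 ↦ 0  <
u = 1, v = 0 ↦ 1  <
u = 1, v = 1 ↦ 1  <
u = 1, v = 2 ↦ 1  <
u = 2, v = 0 ↦ 2  ≥
u = 2, v = 1 ↦ 2  ≥
u = 2, v = 2 ↦ 2  ≥
So 3 of the 9 assignments meet the threshold.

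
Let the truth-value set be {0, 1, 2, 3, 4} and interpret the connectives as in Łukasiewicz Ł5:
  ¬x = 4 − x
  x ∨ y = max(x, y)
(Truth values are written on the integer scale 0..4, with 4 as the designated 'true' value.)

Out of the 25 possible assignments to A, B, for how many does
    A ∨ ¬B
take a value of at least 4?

value 4: 9 assignments (counts)
value 3: 7 assignments
value 2: 5 assignments
value 1: 3 assignments
value 0: 1 assignment
So 9 of the 25 assignments meet the threshold.

9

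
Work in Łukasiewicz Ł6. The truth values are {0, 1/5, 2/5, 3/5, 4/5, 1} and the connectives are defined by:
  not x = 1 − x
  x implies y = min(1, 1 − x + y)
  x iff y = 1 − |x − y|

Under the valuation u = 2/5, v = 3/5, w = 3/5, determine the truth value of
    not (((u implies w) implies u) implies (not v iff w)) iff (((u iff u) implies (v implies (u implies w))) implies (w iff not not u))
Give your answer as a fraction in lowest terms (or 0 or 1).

u implies w = 2/5 implies 3/5 = 1
(u implies w) implies u = 1 implies 2/5 = 2/5
not v = not 3/5 = 2/5
not v iff w = 2/5 iff 3/5 = 4/5
((u implies w) implies u) implies (not v iff w) = 2/5 implies 4/5 = 1
not (((u implies w) implies u) implies (not v iff w)) = not 1 = 0
u iff u = 2/5 iff 2/5 = 1
u implies w = 2/5 implies 3/5 = 1
v implies (u implies w) = 3/5 implies 1 = 1
(u iff u) implies (v implies (u implies w)) = 1 implies 1 = 1
not u = not 2/5 = 3/5
not not u = not 3/5 = 2/5
w iff not not u = 3/5 iff 2/5 = 4/5
((u iff u) implies (v implies (u implies w))) implies (w iff not not u) = 1 implies 4/5 = 4/5
not (((u implies w) implies u) implies (not v iff w)) iff (((u iff u) implies (v implies (u implies w))) implies (w iff not not u)) = 0 iff 4/5 = 1/5

1/5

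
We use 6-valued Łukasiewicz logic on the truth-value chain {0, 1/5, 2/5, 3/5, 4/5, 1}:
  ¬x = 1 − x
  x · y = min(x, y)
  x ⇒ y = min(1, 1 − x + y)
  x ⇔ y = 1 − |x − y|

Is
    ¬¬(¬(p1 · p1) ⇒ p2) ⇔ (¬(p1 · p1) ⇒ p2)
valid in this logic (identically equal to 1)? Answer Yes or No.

Yes

At p1 = 3/5, p2 = 1/5, for instance:
p1 · p1 = 3/5 · 3/5 = 3/5
¬(p1 · p1) = ¬3/5 = 2/5
¬(p1 · p1) ⇒ p2 = 2/5 ⇒ 1/5 = 4/5
¬(¬(p1 · p1) ⇒ p2) = ¬4/5 = 1/5
¬¬(¬(p1 · p1) ⇒ p2) = ¬1/5 = 4/5
¬¬(¬(p1 · p1) ⇒ p2) ⇔ (¬(p1 · p1) ⇒ p2) = 4/5 ⇔ 4/5 = 1
and checking the remaining 35 assignments likewise gives ≥ 1 in every case.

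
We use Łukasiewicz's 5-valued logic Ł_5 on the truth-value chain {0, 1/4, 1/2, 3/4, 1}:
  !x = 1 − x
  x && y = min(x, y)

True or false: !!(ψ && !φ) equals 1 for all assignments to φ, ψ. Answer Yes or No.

No

Counterexample: take φ = 0, ψ = 0.
!φ = !0 = 1
ψ && !φ = 0 && 1 = 0
!(ψ && !φ) = !0 = 1
!!(ψ && !φ) = !1 = 0
This gives 0 ≠ 1.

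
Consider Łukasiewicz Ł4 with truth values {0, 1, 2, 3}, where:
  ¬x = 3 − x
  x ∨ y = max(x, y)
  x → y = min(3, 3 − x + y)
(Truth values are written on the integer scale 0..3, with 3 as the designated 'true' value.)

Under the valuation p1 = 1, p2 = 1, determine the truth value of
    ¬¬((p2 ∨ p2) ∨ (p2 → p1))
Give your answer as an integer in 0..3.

3

p2 ∨ p2 = 1 ∨ 1 = 1
p2 → p1 = 1 → 1 = 3
(p2 ∨ p2) ∨ (p2 → p1) = 1 ∨ 3 = 3
¬((p2 ∨ p2) ∨ (p2 → p1)) = ¬3 = 0
¬¬((p2 ∨ p2) ∨ (p2 → p1)) = ¬0 = 3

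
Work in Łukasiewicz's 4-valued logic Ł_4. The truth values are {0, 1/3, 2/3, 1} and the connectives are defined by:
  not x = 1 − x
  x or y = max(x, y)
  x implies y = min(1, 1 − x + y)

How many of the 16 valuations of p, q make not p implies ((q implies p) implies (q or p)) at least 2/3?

15

p = 0, q = 0 ↦ 0  <
p = 0, q = 1/3 ↦ 2/3  ≥
p = 0, q = 2/3 ↦ 1  ≥
p = 0, q = 1 ↦ 1  ≥
p = 1/3, q = 0 ↦ 2/3  ≥
p = 1/3, q = 1/3 ↦ 2/3  ≥
p = 1/3, q = 2/3 ↦ 1  ≥
p = 1/3, q = 1 ↦ 1  ≥
p = 2/3, q = 0 ↦ 1  ≥
p = 2/3, q = 1/3 ↦ 1  ≥
p = 2/3, q = 2/3 ↦ 1  ≥
p = 2/3, q = 1 ↦ 1  ≥
p = 1, q = 0 ↦ 1  ≥
p = 1, q = 1/3 ↦ 1  ≥
p = 1, q = 2/3 ↦ 1  ≥
p = 1, q = 1 ↦ 1  ≥
So 15 of the 16 assignments meet the threshold.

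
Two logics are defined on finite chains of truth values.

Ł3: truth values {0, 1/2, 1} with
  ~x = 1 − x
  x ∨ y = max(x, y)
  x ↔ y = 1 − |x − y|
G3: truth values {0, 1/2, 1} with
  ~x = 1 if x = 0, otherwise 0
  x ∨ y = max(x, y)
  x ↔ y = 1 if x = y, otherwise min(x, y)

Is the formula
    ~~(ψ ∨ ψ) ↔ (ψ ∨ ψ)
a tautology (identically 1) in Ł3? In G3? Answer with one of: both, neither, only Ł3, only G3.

only Ł3

In Ł3: every assignment gives 1 — tautology.
In G3: at ψ = 1/2 the value is 1/2 — not a tautology.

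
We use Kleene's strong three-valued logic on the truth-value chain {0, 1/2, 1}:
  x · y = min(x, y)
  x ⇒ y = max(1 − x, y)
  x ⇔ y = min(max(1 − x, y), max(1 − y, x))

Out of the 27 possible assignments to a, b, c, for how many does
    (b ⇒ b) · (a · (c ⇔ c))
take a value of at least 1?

value 1: 4 assignments (counts)
value 1/2: 14 assignments
value 0: 9 assignments
So 4 of the 27 assignments meet the threshold.

4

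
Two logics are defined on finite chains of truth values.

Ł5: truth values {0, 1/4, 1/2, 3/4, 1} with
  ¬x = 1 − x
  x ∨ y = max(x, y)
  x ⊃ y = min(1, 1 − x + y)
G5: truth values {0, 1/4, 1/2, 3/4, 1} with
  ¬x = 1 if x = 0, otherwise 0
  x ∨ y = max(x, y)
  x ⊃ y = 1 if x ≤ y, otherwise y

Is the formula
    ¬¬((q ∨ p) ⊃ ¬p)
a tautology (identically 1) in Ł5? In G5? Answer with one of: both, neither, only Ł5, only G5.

neither

In Ł5: at p = 1/4, q = 1 the value is 3/4 — not a tautology.
In G5: at p = 1/4, q = 0 the value is 0 — not a tautology.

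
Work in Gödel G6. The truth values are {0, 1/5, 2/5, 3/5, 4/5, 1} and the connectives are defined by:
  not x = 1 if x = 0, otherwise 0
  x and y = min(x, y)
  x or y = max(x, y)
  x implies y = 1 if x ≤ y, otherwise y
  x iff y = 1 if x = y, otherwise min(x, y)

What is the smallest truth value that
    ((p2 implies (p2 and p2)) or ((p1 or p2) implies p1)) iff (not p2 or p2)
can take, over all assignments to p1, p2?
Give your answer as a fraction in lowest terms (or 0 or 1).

1/5

Take p1 = 0, p2 = 1/5:
p2 and p2 = 1/5 and 1/5 = 1/5
p2 implies (p2 and p2) = 1/5 implies 1/5 = 1
p1 or p2 = 0 or 1/5 = 1/5
(p1 or p2) implies p1 = 1/5 implies 0 = 0
(p2 implies (p2 and p2)) or ((p1 or p2) implies p1) = 1 or 0 = 1
not p2 = not 1/5 = 0
not p2 or p2 = 0 or 1/5 = 1/5
((p2 implies (p2 and p2)) or ((p1 or p2) implies p1)) iff (not p2 or p2) = 1 iff 1/5 = 1/5
No assignment yields a value below 1/5, so this is the minimum.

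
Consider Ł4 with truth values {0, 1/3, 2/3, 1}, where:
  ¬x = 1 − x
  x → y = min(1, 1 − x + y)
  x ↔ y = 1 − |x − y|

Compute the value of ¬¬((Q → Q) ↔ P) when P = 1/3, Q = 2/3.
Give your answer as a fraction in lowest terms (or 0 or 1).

Q → Q = 2/3 → 2/3 = 1
(Q → Q) ↔ P = 1 ↔ 1/3 = 1/3
¬((Q → Q) ↔ P) = ¬1/3 = 2/3
¬¬((Q → Q) ↔ P) = ¬2/3 = 1/3

1/3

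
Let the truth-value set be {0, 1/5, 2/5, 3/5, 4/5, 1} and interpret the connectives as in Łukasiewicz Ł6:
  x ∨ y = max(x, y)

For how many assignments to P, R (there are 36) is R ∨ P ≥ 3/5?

27

value 1: 11 assignments (counts)
value 4/5: 9 assignments (counts)
value 3/5: 7 assignments (counts)
value 2/5: 5 assignments
value 1/5: 3 assignments
value 0: 1 assignment
So 27 of the 36 assignments meet the threshold.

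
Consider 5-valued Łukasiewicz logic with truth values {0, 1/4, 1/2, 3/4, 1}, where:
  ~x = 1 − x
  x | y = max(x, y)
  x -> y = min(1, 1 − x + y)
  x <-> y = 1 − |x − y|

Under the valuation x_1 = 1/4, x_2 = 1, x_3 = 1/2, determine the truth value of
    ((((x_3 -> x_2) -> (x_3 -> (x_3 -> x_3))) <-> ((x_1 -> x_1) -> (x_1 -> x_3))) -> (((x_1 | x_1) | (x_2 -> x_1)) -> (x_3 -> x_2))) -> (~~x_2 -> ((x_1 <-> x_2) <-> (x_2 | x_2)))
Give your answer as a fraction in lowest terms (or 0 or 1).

1/4

x_3 -> x_2 = 1/2 -> 1 = 1
x_3 -> x_3 = 1/2 -> 1/2 = 1
x_3 -> (x_3 -> x_3) = 1/2 -> 1 = 1
(x_3 -> x_2) -> (x_3 -> (x_3 -> x_3)) = 1 -> 1 = 1
x_1 -> x_1 = 1/4 -> 1/4 = 1
x_1 -> x_3 = 1/4 -> 1/2 = 1
(x_1 -> x_1) -> (x_1 -> x_3) = 1 -> 1 = 1
((x_3 -> x_2) -> (x_3 -> (x_3 -> x_3))) <-> ((x_1 -> x_1) -> (x_1 -> x_3)) = 1 <-> 1 = 1
x_1 | x_1 = 1/4 | 1/4 = 1/4
x_2 -> x_1 = 1 -> 1/4 = 1/4
(x_1 | x_1) | (x_2 -> x_1) = 1/4 | 1/4 = 1/4
x_3 -> x_2 = 1/2 -> 1 = 1
((x_1 | x_1) | (x_2 -> x_1)) -> (x_3 -> x_2) = 1/4 -> 1 = 1
(((x_3 -> x_2) -> (x_3 -> (x_3 -> x_3))) <-> ((x_1 -> x_1) -> (x_1 -> x_3))) -> (((x_1 | x_1) | (x_2 -> x_1)) -> (x_3 -> x_2)) = 1 -> 1 = 1
~x_2 = ~1 = 0
~~x_2 = ~0 = 1
x_1 <-> x_2 = 1/4 <-> 1 = 1/4
x_2 | x_2 = 1 | 1 = 1
(x_1 <-> x_2) <-> (x_2 | x_2) = 1/4 <-> 1 = 1/4
~~x_2 -> ((x_1 <-> x_2) <-> (x_2 | x_2)) = 1 -> 1/4 = 1/4
((((x_3 -> x_2) -> (x_3 -> (x_3 -> x_3))) <-> ((x_1 -> x_1) -> (x_1 -> x_3))) -> (((x_1 | x_1) | (x_2 -> x_1)) -> (x_3 -> x_2))) -> (~~x_2 -> ((x_1 <-> x_2) <-> (x_2 | x_2))) = 1 -> 1/4 = 1/4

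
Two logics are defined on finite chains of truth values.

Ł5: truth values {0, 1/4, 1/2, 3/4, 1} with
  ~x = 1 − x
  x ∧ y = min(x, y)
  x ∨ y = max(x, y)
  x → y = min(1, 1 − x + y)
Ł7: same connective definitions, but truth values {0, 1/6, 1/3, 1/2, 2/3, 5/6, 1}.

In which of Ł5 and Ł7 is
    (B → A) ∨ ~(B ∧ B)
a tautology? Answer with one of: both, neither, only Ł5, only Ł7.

neither

In Ł5: at A = 0, B = 1/4 the value is 3/4 — not a tautology.
In Ł7: at A = 0, B = 1/6 the value is 5/6 — not a tautology.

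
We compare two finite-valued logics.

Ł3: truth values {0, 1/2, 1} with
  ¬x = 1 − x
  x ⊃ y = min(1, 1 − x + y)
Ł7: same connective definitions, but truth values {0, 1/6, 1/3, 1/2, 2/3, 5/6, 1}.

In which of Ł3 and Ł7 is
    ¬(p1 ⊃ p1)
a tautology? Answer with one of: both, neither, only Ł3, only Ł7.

neither

In Ł3: at p1 = 0 the value is 0 — not a tautology.
In Ł7: at p1 = 0 the value is 0 — not a tautology.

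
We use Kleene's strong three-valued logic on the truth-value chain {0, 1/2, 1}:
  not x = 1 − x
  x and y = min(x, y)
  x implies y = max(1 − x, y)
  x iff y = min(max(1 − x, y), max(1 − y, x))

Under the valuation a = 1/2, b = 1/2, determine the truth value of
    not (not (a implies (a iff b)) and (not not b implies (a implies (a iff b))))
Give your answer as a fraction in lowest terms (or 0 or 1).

a iff b = 1/2 iff 1/2 = 1/2
a implies (a iff b) = 1/2 implies 1/2 = 1/2
not (a implies (a iff b)) = not 1/2 = 1/2
not b = not 1/2 = 1/2
not not b = not 1/2 = 1/2
a iff b = 1/2 iff 1/2 = 1/2
a implies (a iff b) = 1/2 implies 1/2 = 1/2
not not b implies (a implies (a iff b)) = 1/2 implies 1/2 = 1/2
not (a implies (a iff b)) and (not not b implies (a implies (a iff b))) = 1/2 and 1/2 = 1/2
not (not (a implies (a iff b)) and (not not b implies (a implies (a iff b)))) = not 1/2 = 1/2

1/2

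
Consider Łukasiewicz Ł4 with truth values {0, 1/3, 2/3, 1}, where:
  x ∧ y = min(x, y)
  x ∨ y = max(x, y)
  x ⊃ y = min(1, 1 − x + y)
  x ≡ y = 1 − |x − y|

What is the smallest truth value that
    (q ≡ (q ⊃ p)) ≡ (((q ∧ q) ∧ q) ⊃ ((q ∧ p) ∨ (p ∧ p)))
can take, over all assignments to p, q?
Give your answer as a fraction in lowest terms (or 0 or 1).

0

Take p = 0, q = 0:
q ⊃ p = 0 ⊃ 0 = 1
q ≡ (q ⊃ p) = 0 ≡ 1 = 0
q ∧ q = 0 ∧ 0 = 0
(q ∧ q) ∧ q = 0 ∧ 0 = 0
q ∧ p = 0 ∧ 0 = 0
p ∧ p = 0 ∧ 0 = 0
(q ∧ p) ∨ (p ∧ p) = 0 ∨ 0 = 0
((q ∧ q) ∧ q) ⊃ ((q ∧ p) ∨ (p ∧ p)) = 0 ⊃ 0 = 1
(q ≡ (q ⊃ p)) ≡ (((q ∧ q) ∧ q) ⊃ ((q ∧ p) ∨ (p ∧ p))) = 0 ≡ 1 = 0
No assignment yields a value below 0, so this is the minimum.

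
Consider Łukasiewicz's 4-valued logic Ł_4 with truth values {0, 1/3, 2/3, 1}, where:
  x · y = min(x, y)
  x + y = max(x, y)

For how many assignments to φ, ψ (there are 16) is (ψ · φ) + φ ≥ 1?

4

φ = 0, ψ = 0 ↦ 0  <
φ = 0, ψ = 1/3 ↦ 0  <
φ = 0, ψ = 2/3 ↦ 0  <
φ = 0, ψ = 1 ↦ 0  <
φ = 1/3, ψ = 0 ↦ 1/3  <
φ = 1/3, ψ = 1/3 ↦ 1/3  <
φ = 1/3, ψ = 2/3 ↦ 1/3  <
φ = 1/3, ψ = 1 ↦ 1/3  <
φ = 2/3, ψ = 0 ↦ 2/3  <
φ = 2/3, ψ = 1/3 ↦ 2/3  <
φ = 2/3, ψ = 2/3 ↦ 2/3  <
φ = 2/3, ψ = 1 ↦ 2/3  <
φ = 1, ψ = 0 ↦ 1  ≥
φ = 1, ψ = 1/3 ↦ 1  ≥
φ = 1, ψ = 2/3 ↦ 1  ≥
φ = 1, ψ = 1 ↦ 1  ≥
So 4 of the 16 assignments meet the threshold.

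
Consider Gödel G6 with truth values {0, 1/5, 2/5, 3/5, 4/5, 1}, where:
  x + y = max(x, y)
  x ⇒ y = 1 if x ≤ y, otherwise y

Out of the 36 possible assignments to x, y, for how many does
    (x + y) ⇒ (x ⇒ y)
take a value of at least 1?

21

value 1: 21 assignments (counts)
value 4/5: 1 assignment
value 3/5: 2 assignments
value 2/5: 3 assignments
value 1/5: 4 assignments
value 0: 5 assignments
So 21 of the 36 assignments meet the threshold.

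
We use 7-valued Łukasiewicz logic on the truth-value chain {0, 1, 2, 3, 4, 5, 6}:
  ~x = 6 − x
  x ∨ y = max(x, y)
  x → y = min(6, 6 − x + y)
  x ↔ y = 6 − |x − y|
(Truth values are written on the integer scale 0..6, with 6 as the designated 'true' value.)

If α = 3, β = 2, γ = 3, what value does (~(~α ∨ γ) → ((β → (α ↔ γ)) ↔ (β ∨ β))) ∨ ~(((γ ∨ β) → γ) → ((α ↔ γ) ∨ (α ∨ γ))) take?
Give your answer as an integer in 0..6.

~α = ~3 = 3
~α ∨ γ = 3 ∨ 3 = 3
~(~α ∨ γ) = ~3 = 3
α ↔ γ = 3 ↔ 3 = 6
β → (α ↔ γ) = 2 → 6 = 6
β ∨ β = 2 ∨ 2 = 2
(β → (α ↔ γ)) ↔ (β ∨ β) = 6 ↔ 2 = 2
~(~α ∨ γ) → ((β → (α ↔ γ)) ↔ (β ∨ β)) = 3 → 2 = 5
γ ∨ β = 3 ∨ 2 = 3
(γ ∨ β) → γ = 3 → 3 = 6
α ↔ γ = 3 ↔ 3 = 6
α ∨ γ = 3 ∨ 3 = 3
(α ↔ γ) ∨ (α ∨ γ) = 6 ∨ 3 = 6
((γ ∨ β) → γ) → ((α ↔ γ) ∨ (α ∨ γ)) = 6 → 6 = 6
~(((γ ∨ β) → γ) → ((α ↔ γ) ∨ (α ∨ γ))) = ~6 = 0
(~(~α ∨ γ) → ((β → (α ↔ γ)) ↔ (β ∨ β))) ∨ ~(((γ ∨ β) → γ) → ((α ↔ γ) ∨ (α ∨ γ))) = 5 ∨ 0 = 5

5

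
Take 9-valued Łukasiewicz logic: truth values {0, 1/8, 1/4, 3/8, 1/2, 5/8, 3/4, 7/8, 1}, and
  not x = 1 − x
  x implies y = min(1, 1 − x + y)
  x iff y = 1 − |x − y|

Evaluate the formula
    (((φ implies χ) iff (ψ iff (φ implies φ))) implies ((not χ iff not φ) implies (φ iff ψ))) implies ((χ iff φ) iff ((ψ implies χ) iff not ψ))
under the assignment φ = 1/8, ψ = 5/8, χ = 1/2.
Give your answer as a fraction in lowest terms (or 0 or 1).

7/8

φ implies χ = 1/8 implies 1/2 = 1
φ implies φ = 1/8 implies 1/8 = 1
ψ iff (φ implies φ) = 5/8 iff 1 = 5/8
(φ implies χ) iff (ψ iff (φ implies φ)) = 1 iff 5/8 = 5/8
not χ = not 1/2 = 1/2
not φ = not 1/8 = 7/8
not χ iff not φ = 1/2 iff 7/8 = 5/8
φ iff ψ = 1/8 iff 5/8 = 1/2
(not χ iff not φ) implies (φ iff ψ) = 5/8 implies 1/2 = 7/8
((φ implies χ) iff (ψ iff (φ implies φ))) implies ((not χ iff not φ) implies (φ iff ψ)) = 5/8 implies 7/8 = 1
χ iff φ = 1/2 iff 1/8 = 5/8
ψ implies χ = 5/8 implies 1/2 = 7/8
not ψ = not 5/8 = 3/8
(ψ implies χ) iff not ψ = 7/8 iff 3/8 = 1/2
(χ iff φ) iff ((ψ implies χ) iff not ψ) = 5/8 iff 1/2 = 7/8
(((φ implies χ) iff (ψ iff (φ implies φ))) implies ((not χ iff not φ) implies (φ iff ψ))) implies ((χ iff φ) iff ((ψ implies χ) iff not ψ)) = 1 implies 7/8 = 7/8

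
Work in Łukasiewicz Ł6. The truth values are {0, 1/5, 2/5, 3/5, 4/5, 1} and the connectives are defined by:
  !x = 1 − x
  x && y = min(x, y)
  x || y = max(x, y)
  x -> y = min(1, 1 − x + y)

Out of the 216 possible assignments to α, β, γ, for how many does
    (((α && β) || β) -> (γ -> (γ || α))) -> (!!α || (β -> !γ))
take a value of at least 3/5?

value 1: 141 assignments (counts)
value 4/5: 35 assignments (counts)
value 3/5: 22 assignments (counts)
value 2/5: 12 assignments
value 1/5: 5 assignments
value 0: 1 assignment
So 198 of the 216 assignments meet the threshold.

198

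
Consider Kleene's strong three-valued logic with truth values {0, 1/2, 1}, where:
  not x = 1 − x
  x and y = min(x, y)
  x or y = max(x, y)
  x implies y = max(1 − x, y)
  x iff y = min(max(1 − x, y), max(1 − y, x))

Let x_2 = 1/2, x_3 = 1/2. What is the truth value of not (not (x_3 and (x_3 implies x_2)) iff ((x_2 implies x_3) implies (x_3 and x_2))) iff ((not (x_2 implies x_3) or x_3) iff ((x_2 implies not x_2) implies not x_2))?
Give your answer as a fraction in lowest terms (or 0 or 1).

x_3 implies x_2 = 1/2 implies 1/2 = 1/2
x_3 and (x_3 implies x_2) = 1/2 and 1/2 = 1/2
not (x_3 and (x_3 implies x_2)) = not 1/2 = 1/2
x_2 implies x_3 = 1/2 implies 1/2 = 1/2
x_3 and x_2 = 1/2 and 1/2 = 1/2
(x_2 implies x_3) implies (x_3 and x_2) = 1/2 implies 1/2 = 1/2
not (x_3 and (x_3 implies x_2)) iff ((x_2 implies x_3) implies (x_3 and x_2)) = 1/2 iff 1/2 = 1/2
not (not (x_3 and (x_3 implies x_2)) iff ((x_2 implies x_3) implies (x_3 and x_2))) = not 1/2 = 1/2
x_2 implies x_3 = 1/2 implies 1/2 = 1/2
not (x_2 implies x_3) = not 1/2 = 1/2
not (x_2 implies x_3) or x_3 = 1/2 or 1/2 = 1/2
not x_2 = not 1/2 = 1/2
x_2 implies not x_2 = 1/2 implies 1/2 = 1/2
not x_2 = not 1/2 = 1/2
(x_2 implies not x_2) implies not x_2 = 1/2 implies 1/2 = 1/2
(not (x_2 implies x_3) or x_3) iff ((x_2 implies not x_2) implies not x_2) = 1/2 iff 1/2 = 1/2
not (not (x_3 and (x_3 implies x_2)) iff ((x_2 implies x_3) implies (x_3 and x_2))) iff ((not (x_2 implies x_3) or x_3) iff ((x_2 implies not x_2) implies not x_2)) = 1/2 iff 1/2 = 1/2

1/2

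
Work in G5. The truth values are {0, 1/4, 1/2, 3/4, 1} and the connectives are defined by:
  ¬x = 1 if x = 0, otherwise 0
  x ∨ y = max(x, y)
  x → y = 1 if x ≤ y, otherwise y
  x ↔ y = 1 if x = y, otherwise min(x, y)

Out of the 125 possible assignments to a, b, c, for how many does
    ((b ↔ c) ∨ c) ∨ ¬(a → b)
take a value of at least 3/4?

73

value 1: 57 assignments (counts)
value 3/4: 16 assignments (counts)
value 1/2: 16 assignments
value 1/4: 16 assignments
value 0: 20 assignments
So 73 of the 125 assignments meet the threshold.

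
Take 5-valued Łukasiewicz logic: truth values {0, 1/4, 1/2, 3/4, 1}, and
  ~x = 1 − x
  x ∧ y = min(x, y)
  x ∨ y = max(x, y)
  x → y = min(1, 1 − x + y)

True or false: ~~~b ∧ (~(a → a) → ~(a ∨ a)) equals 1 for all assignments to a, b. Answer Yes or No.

No

Counterexample: take a = 0, b = 1/4.
~b = ~1/4 = 3/4
~~b = ~3/4 = 1/4
~~~b = ~1/4 = 3/4
a → a = 0 → 0 = 1
~(a → a) = ~1 = 0
a ∨ a = 0 ∨ 0 = 0
~(a ∨ a) = ~0 = 1
~(a → a) → ~(a ∨ a) = 0 → 1 = 1
~~~b ∧ (~(a → a) → ~(a ∨ a)) = 3/4 ∧ 1 = 3/4
This gives 3/4 ≠ 1.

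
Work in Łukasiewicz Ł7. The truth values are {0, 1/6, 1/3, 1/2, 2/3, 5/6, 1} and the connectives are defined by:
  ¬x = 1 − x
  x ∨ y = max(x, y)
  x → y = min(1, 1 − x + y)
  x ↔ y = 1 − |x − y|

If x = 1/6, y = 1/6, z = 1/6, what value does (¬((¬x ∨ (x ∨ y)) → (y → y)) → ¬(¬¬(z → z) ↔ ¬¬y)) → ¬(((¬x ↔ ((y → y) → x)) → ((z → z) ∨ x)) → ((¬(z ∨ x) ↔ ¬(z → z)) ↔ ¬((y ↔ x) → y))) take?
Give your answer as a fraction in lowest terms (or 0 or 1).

¬x = ¬1/6 = 5/6
x ∨ y = 1/6 ∨ 1/6 = 1/6
¬x ∨ (x ∨ y) = 5/6 ∨ 1/6 = 5/6
y → y = 1/6 → 1/6 = 1
(¬x ∨ (x ∨ y)) → (y → y) = 5/6 → 1 = 1
¬((¬x ∨ (x ∨ y)) → (y → y)) = ¬1 = 0
z → z = 1/6 → 1/6 = 1
¬(z → z) = ¬1 = 0
¬¬(z → z) = ¬0 = 1
¬y = ¬1/6 = 5/6
¬¬y = ¬5/6 = 1/6
¬¬(z → z) ↔ ¬¬y = 1 ↔ 1/6 = 1/6
¬(¬¬(z → z) ↔ ¬¬y) = ¬1/6 = 5/6
¬((¬x ∨ (x ∨ y)) → (y → y)) → ¬(¬¬(z → z) ↔ ¬¬y) = 0 → 5/6 = 1
¬x = ¬1/6 = 5/6
y → y = 1/6 → 1/6 = 1
(y → y) → x = 1 → 1/6 = 1/6
¬x ↔ ((y → y) → x) = 5/6 ↔ 1/6 = 1/3
z → z = 1/6 → 1/6 = 1
(z → z) ∨ x = 1 ∨ 1/6 = 1
(¬x ↔ ((y → y) → x)) → ((z → z) ∨ x) = 1/3 → 1 = 1
z ∨ x = 1/6 ∨ 1/6 = 1/6
¬(z ∨ x) = ¬1/6 = 5/6
z → z = 1/6 → 1/6 = 1
¬(z → z) = ¬1 = 0
¬(z ∨ x) ↔ ¬(z → z) = 5/6 ↔ 0 = 1/6
y ↔ x = 1/6 ↔ 1/6 = 1
(y ↔ x) → y = 1 → 1/6 = 1/6
¬((y ↔ x) → y) = ¬1/6 = 5/6
(¬(z ∨ x) ↔ ¬(z → z)) ↔ ¬((y ↔ x) → y) = 1/6 ↔ 5/6 = 1/3
((¬x ↔ ((y → y) → x)) → ((z → z) ∨ x)) → ((¬(z ∨ x) ↔ ¬(z → z)) ↔ ¬((y ↔ x) → y)) = 1 → 1/3 = 1/3
¬(((¬x ↔ ((y → y) → x)) → ((z → z) ∨ x)) → ((¬(z ∨ x) ↔ ¬(z → z)) ↔ ¬((y ↔ x) → y))) = ¬1/3 = 2/3
(¬((¬x ∨ (x ∨ y)) → (y → y)) → ¬(¬¬(z → z) ↔ ¬¬y)) → ¬(((¬x ↔ ((y → y) → x)) → ((z → z) ∨ x)) → ((¬(z ∨ x) ↔ ¬(z → z)) ↔ ¬((y ↔ x) → y))) = 1 → 2/3 = 2/3

2/3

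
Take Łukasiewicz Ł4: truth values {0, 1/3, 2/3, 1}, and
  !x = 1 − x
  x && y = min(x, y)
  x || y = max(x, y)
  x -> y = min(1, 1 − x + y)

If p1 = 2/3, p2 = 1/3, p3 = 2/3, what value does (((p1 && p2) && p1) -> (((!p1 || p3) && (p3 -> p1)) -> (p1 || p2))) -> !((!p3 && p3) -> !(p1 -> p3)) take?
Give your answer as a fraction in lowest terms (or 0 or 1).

p1 && p2 = 2/3 && 1/3 = 1/3
(p1 && p2) && p1 = 1/3 && 2/3 = 1/3
!p1 = !2/3 = 1/3
!p1 || p3 = 1/3 || 2/3 = 2/3
p3 -> p1 = 2/3 -> 2/3 = 1
(!p1 || p3) && (p3 -> p1) = 2/3 && 1 = 2/3
p1 || p2 = 2/3 || 1/3 = 2/3
((!p1 || p3) && (p3 -> p1)) -> (p1 || p2) = 2/3 -> 2/3 = 1
((p1 && p2) && p1) -> (((!p1 || p3) && (p3 -> p1)) -> (p1 || p2)) = 1/3 -> 1 = 1
!p3 = !2/3 = 1/3
!p3 && p3 = 1/3 && 2/3 = 1/3
p1 -> p3 = 2/3 -> 2/3 = 1
!(p1 -> p3) = !1 = 0
(!p3 && p3) -> !(p1 -> p3) = 1/3 -> 0 = 2/3
!((!p3 && p3) -> !(p1 -> p3)) = !2/3 = 1/3
(((p1 && p2) && p1) -> (((!p1 || p3) && (p3 -> p1)) -> (p1 || p2))) -> !((!p3 && p3) -> !(p1 -> p3)) = 1 -> 1/3 = 1/3

1/3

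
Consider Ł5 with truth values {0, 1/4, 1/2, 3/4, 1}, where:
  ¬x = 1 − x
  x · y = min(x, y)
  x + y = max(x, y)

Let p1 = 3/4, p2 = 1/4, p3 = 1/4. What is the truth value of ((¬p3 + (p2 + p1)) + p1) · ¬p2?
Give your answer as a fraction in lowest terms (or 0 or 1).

¬p3 = ¬1/4 = 3/4
p2 + p1 = 1/4 + 3/4 = 3/4
¬p3 + (p2 + p1) = 3/4 + 3/4 = 3/4
(¬p3 + (p2 + p1)) + p1 = 3/4 + 3/4 = 3/4
¬p2 = ¬1/4 = 3/4
((¬p3 + (p2 + p1)) + p1) · ¬p2 = 3/4 · 3/4 = 3/4

3/4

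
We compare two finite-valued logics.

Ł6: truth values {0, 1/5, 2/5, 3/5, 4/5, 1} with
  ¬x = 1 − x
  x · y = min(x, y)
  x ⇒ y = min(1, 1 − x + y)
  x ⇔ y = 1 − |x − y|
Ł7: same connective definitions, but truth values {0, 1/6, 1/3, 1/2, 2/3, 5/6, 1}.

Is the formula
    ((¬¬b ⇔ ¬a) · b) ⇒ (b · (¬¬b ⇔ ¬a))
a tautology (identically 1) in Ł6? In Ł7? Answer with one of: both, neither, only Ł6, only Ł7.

both

In Ł6: every assignment gives 1 — tautology.
In Ł7: every assignment gives 1 — tautology.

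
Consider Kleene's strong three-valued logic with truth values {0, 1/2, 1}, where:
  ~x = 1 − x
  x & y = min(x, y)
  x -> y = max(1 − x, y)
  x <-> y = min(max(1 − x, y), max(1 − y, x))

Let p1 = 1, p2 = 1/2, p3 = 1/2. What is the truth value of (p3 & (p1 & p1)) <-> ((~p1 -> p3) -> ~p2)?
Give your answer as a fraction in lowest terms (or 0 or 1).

1/2

p1 & p1 = 1 & 1 = 1
p3 & (p1 & p1) = 1/2 & 1 = 1/2
~p1 = ~1 = 0
~p1 -> p3 = 0 -> 1/2 = 1
~p2 = ~1/2 = 1/2
(~p1 -> p3) -> ~p2 = 1 -> 1/2 = 1/2
(p3 & (p1 & p1)) <-> ((~p1 -> p3) -> ~p2) = 1/2 <-> 1/2 = 1/2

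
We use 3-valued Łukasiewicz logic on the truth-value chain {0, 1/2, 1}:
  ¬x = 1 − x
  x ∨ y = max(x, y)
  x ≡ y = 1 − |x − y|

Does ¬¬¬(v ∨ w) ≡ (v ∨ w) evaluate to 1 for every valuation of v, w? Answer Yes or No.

Counterexample: take v = 0, w = 0.
v ∨ w = 0 ∨ 0 = 0
¬(v ∨ w) = ¬0 = 1
¬¬(v ∨ w) = ¬1 = 0
¬¬¬(v ∨ w) = ¬0 = 1
v ∨ w = 0 ∨ 0 = 0
¬¬¬(v ∨ w) ≡ (v ∨ w) = 1 ≡ 0 = 0
This gives 0 ≠ 1.

No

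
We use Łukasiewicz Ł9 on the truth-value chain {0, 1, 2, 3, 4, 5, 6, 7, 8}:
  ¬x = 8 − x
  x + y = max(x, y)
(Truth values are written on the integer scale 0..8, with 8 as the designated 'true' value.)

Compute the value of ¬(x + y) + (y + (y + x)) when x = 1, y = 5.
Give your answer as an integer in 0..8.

x + y = 1 + 5 = 5
¬(x + y) = ¬5 = 3
y + x = 5 + 1 = 5
y + (y + x) = 5 + 5 = 5
¬(x + y) + (y + (y + x)) = 3 + 5 = 5

5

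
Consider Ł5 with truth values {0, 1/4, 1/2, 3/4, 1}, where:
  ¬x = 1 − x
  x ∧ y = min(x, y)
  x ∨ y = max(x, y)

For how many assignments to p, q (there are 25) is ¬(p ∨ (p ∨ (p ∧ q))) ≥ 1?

5

value 1: 5 assignments (counts)
value 3/4: 5 assignments
value 1/2: 5 assignments
value 1/4: 5 assignments
value 0: 5 assignments
So 5 of the 25 assignments meet the threshold.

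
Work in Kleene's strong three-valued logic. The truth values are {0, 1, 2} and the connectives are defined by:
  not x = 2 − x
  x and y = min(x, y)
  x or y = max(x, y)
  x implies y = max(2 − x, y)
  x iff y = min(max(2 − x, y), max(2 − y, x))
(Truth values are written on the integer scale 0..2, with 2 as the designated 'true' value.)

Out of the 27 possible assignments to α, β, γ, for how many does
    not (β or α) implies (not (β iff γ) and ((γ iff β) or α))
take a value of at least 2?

value 2: 15 assignments (counts)
value 1: 10 assignments
value 0: 2 assignments
So 15 of the 27 assignments meet the threshold.

15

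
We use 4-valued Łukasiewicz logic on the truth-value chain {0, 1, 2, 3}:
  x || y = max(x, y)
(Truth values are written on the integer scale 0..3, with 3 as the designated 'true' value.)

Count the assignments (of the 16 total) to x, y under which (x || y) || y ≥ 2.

x = 0, y = 0 ↦ 0  <
x = 0, y = 1 ↦ 1  <
x = 0, y = 2 ↦ 2  ≥
x = 0, y = 3 ↦ 3  ≥
x = 1, y = 0 ↦ 1  <
x = 1, y = 1 ↦ 1  <
x = 1, y = 2 ↦ 2  ≥
x = 1, y = 3 ↦ 3  ≥
x = 2, y = 0 ↦ 2  ≥
x = 2, y = 1 ↦ 2  ≥
x = 2, y = 2 ↦ 2  ≥
x = 2, y = 3 ↦ 3  ≥
x = 3, y = 0 ↦ 3  ≥
x = 3, y = 1 ↦ 3  ≥
x = 3, y = 2 ↦ 3  ≥
x = 3, y = 3 ↦ 3  ≥
So 12 of the 16 assignments meet the threshold.

12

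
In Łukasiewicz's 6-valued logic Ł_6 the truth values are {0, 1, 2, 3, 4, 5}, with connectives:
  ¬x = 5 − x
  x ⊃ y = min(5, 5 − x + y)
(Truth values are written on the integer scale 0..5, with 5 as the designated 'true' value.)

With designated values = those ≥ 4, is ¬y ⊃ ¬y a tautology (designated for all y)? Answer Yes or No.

y = 0 ↦ 5
y = 1 ↦ 5
y = 2 ↦ 5
y = 3 ↦ 5
y = 4 ↦ 5
y = 5 ↦ 5
Every assignment gives a value ≥ 4.

Yes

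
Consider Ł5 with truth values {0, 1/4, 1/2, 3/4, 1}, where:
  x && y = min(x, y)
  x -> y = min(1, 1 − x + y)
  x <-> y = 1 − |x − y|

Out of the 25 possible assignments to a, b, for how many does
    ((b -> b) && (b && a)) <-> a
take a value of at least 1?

value 1: 15 assignments (counts)
value 3/4: 4 assignments
value 1/2: 3 assignments
value 1/4: 2 assignments
value 0: 1 assignment
So 15 of the 25 assignments meet the threshold.

15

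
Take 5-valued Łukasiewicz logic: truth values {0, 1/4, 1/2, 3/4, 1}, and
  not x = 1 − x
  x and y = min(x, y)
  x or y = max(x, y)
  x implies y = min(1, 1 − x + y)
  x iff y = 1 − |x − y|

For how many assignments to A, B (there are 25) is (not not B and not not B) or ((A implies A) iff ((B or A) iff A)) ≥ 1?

value 1: 19 assignments (counts)
value 3/4: 5 assignments
value 1/2: 1 assignment
So 19 of the 25 assignments meet the threshold.

19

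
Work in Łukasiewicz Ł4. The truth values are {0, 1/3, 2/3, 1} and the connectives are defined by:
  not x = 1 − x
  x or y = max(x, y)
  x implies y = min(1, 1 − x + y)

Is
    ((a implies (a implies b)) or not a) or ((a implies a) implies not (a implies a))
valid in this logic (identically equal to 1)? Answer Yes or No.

Counterexample: take a = 2/3, b = 0.
a implies b = 2/3 implies 0 = 1/3
a implies (a implies b) = 2/3 implies 1/3 = 2/3
not a = not 2/3 = 1/3
(a implies (a implies b)) or not a = 2/3 or 1/3 = 2/3
a implies a = 2/3 implies 2/3 = 1
a implies a = 2/3 implies 2/3 = 1
not (a implies a) = not 1 = 0
(a implies a) implies not (a implies a) = 1 implies 0 = 0
((a implies (a implies b)) or not a) or ((a implies a) implies not (a implies a)) = 2/3 or 0 = 2/3
This gives 2/3 ≠ 1.

No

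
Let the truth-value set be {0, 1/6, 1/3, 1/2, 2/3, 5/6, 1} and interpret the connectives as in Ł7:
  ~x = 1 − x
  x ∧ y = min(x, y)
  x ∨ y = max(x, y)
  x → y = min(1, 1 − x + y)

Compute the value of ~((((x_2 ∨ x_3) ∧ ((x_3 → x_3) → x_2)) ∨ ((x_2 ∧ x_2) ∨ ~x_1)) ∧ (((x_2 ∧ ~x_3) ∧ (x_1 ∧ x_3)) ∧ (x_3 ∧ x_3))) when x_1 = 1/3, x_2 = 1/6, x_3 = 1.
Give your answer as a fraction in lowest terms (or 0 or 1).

1

x_2 ∨ x_3 = 1/6 ∨ 1 = 1
x_3 → x_3 = 1 → 1 = 1
(x_3 → x_3) → x_2 = 1 → 1/6 = 1/6
(x_2 ∨ x_3) ∧ ((x_3 → x_3) → x_2) = 1 ∧ 1/6 = 1/6
x_2 ∧ x_2 = 1/6 ∧ 1/6 = 1/6
~x_1 = ~1/3 = 2/3
(x_2 ∧ x_2) ∨ ~x_1 = 1/6 ∨ 2/3 = 2/3
((x_2 ∨ x_3) ∧ ((x_3 → x_3) → x_2)) ∨ ((x_2 ∧ x_2) ∨ ~x_1) = 1/6 ∨ 2/3 = 2/3
~x_3 = ~1 = 0
x_2 ∧ ~x_3 = 1/6 ∧ 0 = 0
x_1 ∧ x_3 = 1/3 ∧ 1 = 1/3
(x_2 ∧ ~x_3) ∧ (x_1 ∧ x_3) = 0 ∧ 1/3 = 0
x_3 ∧ x_3 = 1 ∧ 1 = 1
((x_2 ∧ ~x_3) ∧ (x_1 ∧ x_3)) ∧ (x_3 ∧ x_3) = 0 ∧ 1 = 0
(((x_2 ∨ x_3) ∧ ((x_3 → x_3) → x_2)) ∨ ((x_2 ∧ x_2) ∨ ~x_1)) ∧ (((x_2 ∧ ~x_3) ∧ (x_1 ∧ x_3)) ∧ (x_3 ∧ x_3)) = 2/3 ∧ 0 = 0
~((((x_2 ∨ x_3) ∧ ((x_3 → x_3) → x_2)) ∨ ((x_2 ∧ x_2) ∨ ~x_1)) ∧ (((x_2 ∧ ~x_3) ∧ (x_1 ∧ x_3)) ∧ (x_3 ∧ x_3))) = ~0 = 1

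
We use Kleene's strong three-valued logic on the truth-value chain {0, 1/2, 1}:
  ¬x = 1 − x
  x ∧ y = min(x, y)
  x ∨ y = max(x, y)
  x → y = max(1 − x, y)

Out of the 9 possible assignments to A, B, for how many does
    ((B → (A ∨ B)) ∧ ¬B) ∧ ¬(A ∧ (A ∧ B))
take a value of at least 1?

3

A = 0, B = 0 ↦ 1  ≥
A = 0, B = 1/2 ↦ 1/2  <
A = 0, B = 1 ↦ 0  <
A = 1/2, B = 0 ↦ 1  ≥
A = 1/2, B = 1/2 ↦ 1/2  <
A = 1/2, B = 1 ↦ 0  <
A = 1, B = 0 ↦ 1  ≥
A = 1, B = 1/2 ↦ 1/2  <
A = 1, B = 1 ↦ 0  <
So 3 of the 9 assignments meet the threshold.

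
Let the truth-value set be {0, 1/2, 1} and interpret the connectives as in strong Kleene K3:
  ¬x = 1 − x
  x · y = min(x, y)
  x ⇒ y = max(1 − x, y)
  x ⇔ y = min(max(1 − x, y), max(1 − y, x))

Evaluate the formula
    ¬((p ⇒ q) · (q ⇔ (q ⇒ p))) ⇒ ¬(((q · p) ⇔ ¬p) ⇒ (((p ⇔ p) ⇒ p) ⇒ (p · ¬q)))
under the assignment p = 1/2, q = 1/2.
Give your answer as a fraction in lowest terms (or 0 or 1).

1/2

p ⇒ q = 1/2 ⇒ 1/2 = 1/2
q ⇒ p = 1/2 ⇒ 1/2 = 1/2
q ⇔ (q ⇒ p) = 1/2 ⇔ 1/2 = 1/2
(p ⇒ q) · (q ⇔ (q ⇒ p)) = 1/2 · 1/2 = 1/2
¬((p ⇒ q) · (q ⇔ (q ⇒ p))) = ¬1/2 = 1/2
q · p = 1/2 · 1/2 = 1/2
¬p = ¬1/2 = 1/2
(q · p) ⇔ ¬p = 1/2 ⇔ 1/2 = 1/2
p ⇔ p = 1/2 ⇔ 1/2 = 1/2
(p ⇔ p) ⇒ p = 1/2 ⇒ 1/2 = 1/2
¬q = ¬1/2 = 1/2
p · ¬q = 1/2 · 1/2 = 1/2
((p ⇔ p) ⇒ p) ⇒ (p · ¬q) = 1/2 ⇒ 1/2 = 1/2
((q · p) ⇔ ¬p) ⇒ (((p ⇔ p) ⇒ p) ⇒ (p · ¬q)) = 1/2 ⇒ 1/2 = 1/2
¬(((q · p) ⇔ ¬p) ⇒ (((p ⇔ p) ⇒ p) ⇒ (p · ¬q))) = ¬1/2 = 1/2
¬((p ⇒ q) · (q ⇔ (q ⇒ p))) ⇒ ¬(((q · p) ⇔ ¬p) ⇒ (((p ⇔ p) ⇒ p) ⇒ (p · ¬q))) = 1/2 ⇒ 1/2 = 1/2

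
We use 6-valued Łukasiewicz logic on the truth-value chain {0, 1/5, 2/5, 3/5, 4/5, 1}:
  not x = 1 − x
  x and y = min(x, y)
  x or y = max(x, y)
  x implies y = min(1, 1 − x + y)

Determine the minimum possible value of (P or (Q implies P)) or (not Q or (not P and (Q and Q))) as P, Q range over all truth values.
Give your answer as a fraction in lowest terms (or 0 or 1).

Take P = 0, Q = 2/5:
Q implies P = 2/5 implies 0 = 3/5
P or (Q implies P) = 0 or 3/5 = 3/5
not Q = not 2/5 = 3/5
not P = not 0 = 1
Q and Q = 2/5 and 2/5 = 2/5
not P and (Q and Q) = 1 and 2/5 = 2/5
not Q or (not P and (Q and Q)) = 3/5 or 2/5 = 3/5
(P or (Q implies P)) or (not Q or (not P and (Q and Q))) = 3/5 or 3/5 = 3/5
No assignment yields a value below 3/5, so this is the minimum.

3/5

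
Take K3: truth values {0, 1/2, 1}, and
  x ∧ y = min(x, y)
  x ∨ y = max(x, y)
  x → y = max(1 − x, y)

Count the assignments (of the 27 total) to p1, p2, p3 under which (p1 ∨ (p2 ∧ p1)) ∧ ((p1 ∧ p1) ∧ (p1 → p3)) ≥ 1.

3

value 1: 3 assignments (counts)
value 1/2: 12 assignments
value 0: 12 assignments
So 3 of the 27 assignments meet the threshold.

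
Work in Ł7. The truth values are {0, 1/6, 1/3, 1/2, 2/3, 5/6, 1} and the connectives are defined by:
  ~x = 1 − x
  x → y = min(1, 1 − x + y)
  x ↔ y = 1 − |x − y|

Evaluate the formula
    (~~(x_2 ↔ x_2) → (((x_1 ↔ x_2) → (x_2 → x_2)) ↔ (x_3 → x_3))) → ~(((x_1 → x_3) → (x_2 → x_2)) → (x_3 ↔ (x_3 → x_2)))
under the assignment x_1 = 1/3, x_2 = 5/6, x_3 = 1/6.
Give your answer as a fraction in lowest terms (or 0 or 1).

5/6

x_2 ↔ x_2 = 5/6 ↔ 5/6 = 1
~(x_2 ↔ x_2) = ~1 = 0
~~(x_2 ↔ x_2) = ~0 = 1
x_1 ↔ x_2 = 1/3 ↔ 5/6 = 1/2
x_2 → x_2 = 5/6 → 5/6 = 1
(x_1 ↔ x_2) → (x_2 → x_2) = 1/2 → 1 = 1
x_3 → x_3 = 1/6 → 1/6 = 1
((x_1 ↔ x_2) → (x_2 → x_2)) ↔ (x_3 → x_3) = 1 ↔ 1 = 1
~~(x_2 ↔ x_2) → (((x_1 ↔ x_2) → (x_2 → x_2)) ↔ (x_3 → x_3)) = 1 → 1 = 1
x_1 → x_3 = 1/3 → 1/6 = 5/6
x_2 → x_2 = 5/6 → 5/6 = 1
(x_1 → x_3) → (x_2 → x_2) = 5/6 → 1 = 1
x_3 → x_2 = 1/6 → 5/6 = 1
x_3 ↔ (x_3 → x_2) = 1/6 ↔ 1 = 1/6
((x_1 → x_3) → (x_2 → x_2)) → (x_3 ↔ (x_3 → x_2)) = 1 → 1/6 = 1/6
~(((x_1 → x_3) → (x_2 → x_2)) → (x_3 ↔ (x_3 → x_2))) = ~1/6 = 5/6
(~~(x_2 ↔ x_2) → (((x_1 ↔ x_2) → (x_2 → x_2)) ↔ (x_3 → x_3))) → ~(((x_1 → x_3) → (x_2 → x_2)) → (x_3 ↔ (x_3 → x_2))) = 1 → 5/6 = 5/6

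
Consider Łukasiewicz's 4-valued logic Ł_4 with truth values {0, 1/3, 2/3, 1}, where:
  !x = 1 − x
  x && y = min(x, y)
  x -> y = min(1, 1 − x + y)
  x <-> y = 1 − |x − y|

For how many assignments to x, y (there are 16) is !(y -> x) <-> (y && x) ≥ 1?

x = 0, y = 0 ↦ 1  ≥
x = 0, y = 1/3 ↦ 2/3  <
x = 0, y = 2/3 ↦ 1/3  <
x = 0, y = 1 ↦ 0  <
x = 1/3, y = 0 ↦ 1  ≥
x = 1/3, y = 1/3 ↦ 2/3  <
x = 1/3, y = 2/3 ↦ 1  ≥
x = 1/3, y = 1 ↦ 2/3  <
x = 2/3, y = 0 ↦ 1  ≥
x = 2/3, y = 1/3 ↦ 2/3  <
x = 2/3, y = 2/3 ↦ 1/3  <
x = 2/3, y = 1 ↦ 2/3  <
x = 1, y = 0 ↦ 1  ≥
x = 1, y = 1/3 ↦ 2/3  <
x = 1, y = 2/3 ↦ 1/3  <
x = 1, y = 1 ↦ 0  <
So 5 of the 16 assignments meet the threshold.

5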